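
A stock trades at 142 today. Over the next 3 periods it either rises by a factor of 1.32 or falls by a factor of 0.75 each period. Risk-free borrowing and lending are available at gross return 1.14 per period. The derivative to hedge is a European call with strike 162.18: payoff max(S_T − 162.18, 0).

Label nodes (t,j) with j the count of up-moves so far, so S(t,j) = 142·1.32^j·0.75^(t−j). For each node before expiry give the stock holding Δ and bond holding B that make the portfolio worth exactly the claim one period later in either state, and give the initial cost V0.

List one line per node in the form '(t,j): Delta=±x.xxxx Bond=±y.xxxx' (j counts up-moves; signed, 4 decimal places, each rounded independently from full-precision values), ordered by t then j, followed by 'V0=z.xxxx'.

(0,0): Delta=0.7237 Bond=-60.2213
(1,0): Delta=0.2312 Bond=-16.2000
(1,1): Delta=0.8529 Bond=-92.8611
(2,0): Delta=0.0000 Bond=0.0000
(2,1): Delta=0.2918 Bond=-26.9917
(2,2): Delta=1.0000 Bond=-142.2632
V0=42.5471

Risk-neutral probability p* = (R−d)/(u−d) = (1.14−0.75)/(1.32−0.75) = 0.6842.
Terminal values V(3,·): V(3,0)=0.0000, V(3,1)=0.0000, V(3,2)=23.3856, V(3,3)=164.4155
Node (2,0) S=79.8750: V=(p*·0.0000+(1−p*)·0.0000)/1.14=0.0000; Δ=(0.0000−0.0000)/(105.4350−59.9062)=0.0000; B=V−Δ·S=0.0000
Node (2,1) S=140.5800: V=(p*·23.3856+(1−p*)·0.0000)/1.14=14.0357; Δ=(23.3856−0.0000)/(185.5656−105.4350)=0.2918; B=V−Δ·S=-26.9917
Node (2,2) S=247.4208: V=(p*·164.4155+(1−p*)·23.3856)/1.14=105.1576; Δ=(164.4155−23.3856)/(326.5955−185.5656)=1.0000; B=V−Δ·S=-142.2632
Node (1,0) S=106.5000: V=(p*·14.0357+(1−p*)·0.0000)/1.14=8.4240; Δ=(14.0357−0.0000)/(140.5800−79.8750)=0.2312; B=V−Δ·S=-16.2000
Node (1,1) S=187.4400: V=(p*·105.1576+(1−p*)·14.0357)/1.14=67.0020; Δ=(105.1576−14.0357)/(247.4208−140.5800)=0.8529; B=V−Δ·S=-92.8611
Node (0,0) S=142.0000: V=(p*·67.0020+(1−p*)·8.4240)/1.14=42.5471; Δ=(67.0020−8.4240)/(187.4400−106.5000)=0.7237; B=V−Δ·S=-60.2213
Check: Δ(0,0)·S0 + B(0,0) = 42.5471 = V0.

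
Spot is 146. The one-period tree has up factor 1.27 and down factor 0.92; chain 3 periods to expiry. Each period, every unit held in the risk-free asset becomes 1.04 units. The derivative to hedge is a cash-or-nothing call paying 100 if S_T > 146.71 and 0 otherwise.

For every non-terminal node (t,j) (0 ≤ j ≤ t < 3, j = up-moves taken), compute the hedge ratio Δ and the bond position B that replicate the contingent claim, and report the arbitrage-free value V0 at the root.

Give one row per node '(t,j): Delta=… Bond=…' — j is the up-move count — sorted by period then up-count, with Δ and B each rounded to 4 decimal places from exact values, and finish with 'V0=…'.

(0,0): Delta=0.7813 Bond=-50.4017
(1,0): Delta=1.3441 Bond=-128.0039
(1,1): Delta=0.0000 Bond=92.4556
(2,0): Delta=2.3121 Bond=-252.7473
(2,1): Delta=0.0000 Bond=96.1538
(2,2): Delta=0.0000 Bond=96.1538
V0=63.6718

Under the risk-neutral measure, an up-move has probability p* = (R−d)/(u−d) = 0.3429 and values discount at R = 1.04.
Payoff layer (t=3): V(3,0)=0.0000, V(3,1)=100.0000, V(3,2)=100.0000, V(3,3)=100.0000
  t=2,j=0: stock 123.5744 → up 156.9395 (V=100.0000), down 113.6884 (V=0.0000). Price 32.9670; hedge Δ=2.3121, bond B=-252.7473.
  t=2,j=1: stock 170.5864 → up 216.6447 (V=100.0000), down 156.9395 (V=100.0000). Price 96.1538; hedge Δ=0.0000, bond B=96.1538.
  t=2,j=2: stock 235.4834 → up 299.0639 (V=100.0000), down 216.6447 (V=100.0000). Price 96.1538; hedge Δ=0.0000, bond B=96.1538.
  t=1,j=0: stock 134.3200 → up 170.5864 (V=96.1538), down 123.5744 (V=32.9670). Price 52.5299; hedge Δ=1.3441, bond B=-128.0039.
  t=1,j=1: stock 185.4200 → up 235.4834 (V=96.1538), down 170.5864 (V=96.1538). Price 92.4556; hedge Δ=0.0000, bond B=92.4556.
  t=0,j=0: stock 146.0000 → up 185.4200 (V=92.4556), down 134.3200 (V=52.5299). Price 63.6718; hedge Δ=0.7813, bond B=-50.4017.
Root portfolio cost Δ·146+B reproduces V0=63.6718.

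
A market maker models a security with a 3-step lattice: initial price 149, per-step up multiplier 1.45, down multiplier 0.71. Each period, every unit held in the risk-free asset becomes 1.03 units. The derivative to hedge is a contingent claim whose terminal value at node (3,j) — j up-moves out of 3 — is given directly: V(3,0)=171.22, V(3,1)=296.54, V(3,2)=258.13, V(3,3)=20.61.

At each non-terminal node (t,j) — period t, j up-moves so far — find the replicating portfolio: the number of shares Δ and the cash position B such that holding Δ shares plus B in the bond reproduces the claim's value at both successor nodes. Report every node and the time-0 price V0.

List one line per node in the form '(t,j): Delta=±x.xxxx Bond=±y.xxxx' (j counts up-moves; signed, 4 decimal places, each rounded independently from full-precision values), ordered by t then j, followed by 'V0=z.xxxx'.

(0,0): Delta=-0.1958 Bond=247.9664
(1,0): Delta=0.6761 Bond=163.1679
(1,1): Delta=-0.7561 Bond=376.4673
(2,0): Delta=2.2547 Bond=49.4957
(2,1): Delta=-0.3384 Bond=323.6824
(2,2): Delta=-1.0246 Bond=471.8649
V0=218.7965

Risk-neutral probability p* = (R−d)/(u−d) = (1.03−0.71)/(1.45−0.71) = 0.4324.
Terminal payoffs: V(3,0)=171.2200, V(3,1)=296.5400, V(3,2)=258.1300, V(3,3)=20.6100
Node (2,0) S=75.1109: V=(p*·296.5400+(1−p*)·171.2200)/1.03=218.8470; Δ=(296.5400−171.2200)/(108.9108−53.3287)=2.2547; B=V−Δ·S=49.4957
Node (2,1) S=153.3955: V=(p*·258.1300+(1−p*)·296.5400)/1.03=271.7770; Δ=(258.1300−296.5400)/(222.4235−108.9108)=-0.3384; B=V−Δ·S=323.6824
Node (2,2) S=313.2725: V=(p*·20.6100+(1−p*)·258.1300)/1.03=150.8919; Δ=(20.6100−258.1300)/(454.2451−222.4235)=-1.0246; B=V−Δ·S=471.8649
Node (1,0) S=105.7900: V=(p*·271.7770+(1−p*)·218.8470)/1.03=234.6948; Δ=(271.7770−218.8470)/(153.3955−75.1109)=0.6761; B=V−Δ·S=163.1679
Node (1,1) S=216.0500: V=(p*·150.8919+(1−p*)·271.7770)/1.03=213.1091; Δ=(150.8919−271.7770)/(313.2725−153.3955)=-0.7561; B=V−Δ·S=376.4673
Node (0,0) S=149.0000: V=(p*·213.1091+(1−p*)·234.6948)/1.03=218.7965; Δ=(213.1091−234.6948)/(216.0500−105.7900)=-0.1958; B=V−Δ·S=247.9664
Root portfolio cost Δ·149+B reproduces V0=218.7965.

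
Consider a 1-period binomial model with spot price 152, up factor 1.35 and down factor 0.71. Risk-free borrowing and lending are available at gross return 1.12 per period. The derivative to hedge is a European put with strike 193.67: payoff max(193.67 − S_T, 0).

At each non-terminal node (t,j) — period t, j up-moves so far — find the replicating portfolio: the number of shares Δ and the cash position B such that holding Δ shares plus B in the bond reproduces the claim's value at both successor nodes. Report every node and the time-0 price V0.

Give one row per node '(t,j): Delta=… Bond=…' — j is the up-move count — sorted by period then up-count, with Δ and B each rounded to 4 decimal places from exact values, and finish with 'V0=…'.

Under the risk-neutral measure, an up-move has probability p* = (R−d)/(u−d) = 0.6406 and values discount at R = 1.12.
At expiry t=1: V(1,0)=85.7500, V(1,1)=0.0000
Node (0,0) S=152.0000: V=(p*·0.0000+(1−p*)·85.7500)/1.12=27.5146; Δ=(0.0000−85.7500)/(205.2000−107.9200)=-0.8815; B=V−Δ·S=161.4990
Each (Δ,B) replicates both successor values, so the strategy is self-financing and V0 is arbitrage-free.

(0,0): Delta=-0.8815 Bond=161.4990
V0=27.5146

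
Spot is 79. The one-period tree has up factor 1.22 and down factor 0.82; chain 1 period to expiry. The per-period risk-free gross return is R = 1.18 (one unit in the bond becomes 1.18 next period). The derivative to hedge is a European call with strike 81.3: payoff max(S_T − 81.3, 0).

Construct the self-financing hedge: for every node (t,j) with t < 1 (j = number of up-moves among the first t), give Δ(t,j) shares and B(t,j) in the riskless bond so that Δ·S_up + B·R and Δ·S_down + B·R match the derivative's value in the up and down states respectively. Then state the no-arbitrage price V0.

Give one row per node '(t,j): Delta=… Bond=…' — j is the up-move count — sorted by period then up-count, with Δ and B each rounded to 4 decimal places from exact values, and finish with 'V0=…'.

(0,0): Delta=0.4772 Bond=-26.1983
V0=11.5017

Risk-neutral probability p* = (R−d)/(u−d) = (1.18−0.82)/(1.22−0.82) = 0.9000.
Terminal payoffs: V(1,0)=0.0000, V(1,1)=15.0800
Node (0,0) S=79.0000: V=(p*·15.0800+(1−p*)·0.0000)/1.18=11.5017; Δ=(15.0800−0.0000)/(96.3800−64.7800)=0.4772; B=V−Δ·S=-26.1983
Check: Δ(0,0)·S0 + B(0,0) = 11.5017 = V0.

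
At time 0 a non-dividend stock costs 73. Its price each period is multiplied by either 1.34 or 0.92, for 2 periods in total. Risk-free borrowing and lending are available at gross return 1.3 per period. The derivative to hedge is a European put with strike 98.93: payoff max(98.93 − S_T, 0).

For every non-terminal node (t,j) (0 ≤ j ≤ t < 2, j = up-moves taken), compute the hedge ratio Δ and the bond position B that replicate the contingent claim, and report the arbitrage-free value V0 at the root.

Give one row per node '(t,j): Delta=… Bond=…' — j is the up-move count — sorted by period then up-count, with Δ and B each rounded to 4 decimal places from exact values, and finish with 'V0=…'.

Under the risk-neutral measure, an up-move has probability p* = (R−d)/(u−d) = 0.9048 and values discount at R = 1.3.
Terminal payoffs: V(2,0)=37.1428, V(2,1)=8.9356, V(2,2)=0.0000
Node (1,0) S=67.1600: V=(p*·8.9356+(1−p*)·37.1428)/1.3=8.9400; Δ=(8.9356−37.1428)/(89.9944−61.7872)=-1.0000; B=V−Δ·S=76.1000
Node (1,1) S=97.8200: V=(p*·0.0000+(1−p*)·8.9356)/1.3=0.6546; Δ=(0.0000−8.9356)/(131.0788−89.9944)=-0.2175; B=V−Δ·S=21.9299
Node (0,0) S=73.0000: V=(p*·0.6546+(1−p*)·8.9400)/1.3=1.1105; Δ=(0.6546−8.9400)/(97.8200−67.1600)=-0.2702; B=V−Δ·S=20.8376
The time-0 hedge costs 1.1105, which is the no-arbitrage price.

(0,0): Delta=-0.2702 Bond=20.8376
(1,0): Delta=-1.0000 Bond=76.1000
(1,1): Delta=-0.2175 Bond=21.9299
V0=1.1105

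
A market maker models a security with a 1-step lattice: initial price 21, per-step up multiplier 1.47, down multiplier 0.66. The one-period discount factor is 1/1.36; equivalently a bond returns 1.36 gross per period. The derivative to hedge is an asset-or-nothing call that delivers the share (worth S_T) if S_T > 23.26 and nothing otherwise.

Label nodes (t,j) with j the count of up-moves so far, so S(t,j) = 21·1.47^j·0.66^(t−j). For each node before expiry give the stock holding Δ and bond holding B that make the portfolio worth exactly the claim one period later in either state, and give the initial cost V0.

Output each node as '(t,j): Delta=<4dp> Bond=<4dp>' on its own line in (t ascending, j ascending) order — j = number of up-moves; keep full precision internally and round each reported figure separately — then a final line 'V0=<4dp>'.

(0,0): Delta=1.8148 Bond=-18.4951
V0=19.6160

Under the risk-neutral measure, an up-move has probability p* = (R−d)/(u−d) = 0.8642 and values discount at R = 1.36.
Terminal values V(1,·): V(1,0)=0.0000, V(1,1)=30.8700
(0,0): S=21.0000. Δ = (V_up−V_dn)/(S_up−S_dn) = (30.8700−0.0000)/(30.8700−13.8600) = 1.8148. V = [p*·30.8700 + (1−p*)·0.0000]/1.36 = 19.6160. B = V − Δ·S = -18.4951.
Self-financing check: at every node Δ·S+B equals the discounted successor values.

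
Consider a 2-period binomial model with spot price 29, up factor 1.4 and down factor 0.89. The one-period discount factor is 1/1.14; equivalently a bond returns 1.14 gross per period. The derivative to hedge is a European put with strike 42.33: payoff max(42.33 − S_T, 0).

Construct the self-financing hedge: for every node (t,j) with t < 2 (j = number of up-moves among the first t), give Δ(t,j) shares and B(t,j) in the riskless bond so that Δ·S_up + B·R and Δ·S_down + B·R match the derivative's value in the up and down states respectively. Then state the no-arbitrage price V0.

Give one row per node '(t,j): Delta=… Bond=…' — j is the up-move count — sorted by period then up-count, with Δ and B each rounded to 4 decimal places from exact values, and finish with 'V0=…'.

(0,0): Delta=-0.5781 Bond=23.0206
(1,0): Delta=-1.0000 Bond=37.1316
(1,1): Delta=-0.2992 Bond=14.9198
V0=6.2544

The replicating-portfolio and risk-neutral prices coincide; use p* = (1.14−0.89)/(1.4−0.89) = 0.4902 for the latter.
Terminal payoffs: V(2,0)=19.3591, V(2,1)=6.1960, V(2,2)=0.0000
(1,0): S=25.8100. Δ = (V_up−V_dn)/(S_up−S_dn) = (6.1960−19.3591)/(36.1340−22.9709) = -1.0000. V = [p*·6.1960 + (1−p*)·19.3591]/1.14 = 11.3216. B = V − Δ·S = 37.1316.
(1,1): S=40.6000. Δ = (V_up−V_dn)/(S_up−S_dn) = (0.0000−6.1960)/(56.8400−36.1340) = -0.2992. V = [p*·0.0000 + (1−p*)·6.1960]/1.14 = 2.7708. B = V − Δ·S = 14.9198.
(0,0): S=29.0000. Δ = (V_up−V_dn)/(S_up−S_dn) = (2.7708−11.3216)/(40.6000−25.8100) = -0.5781. V = [p*·2.7708 + (1−p*)·11.3216]/1.14 = 6.2544. B = V − Δ·S = 23.0206.
Root portfolio cost Δ·29+B reproduces V0=6.2544.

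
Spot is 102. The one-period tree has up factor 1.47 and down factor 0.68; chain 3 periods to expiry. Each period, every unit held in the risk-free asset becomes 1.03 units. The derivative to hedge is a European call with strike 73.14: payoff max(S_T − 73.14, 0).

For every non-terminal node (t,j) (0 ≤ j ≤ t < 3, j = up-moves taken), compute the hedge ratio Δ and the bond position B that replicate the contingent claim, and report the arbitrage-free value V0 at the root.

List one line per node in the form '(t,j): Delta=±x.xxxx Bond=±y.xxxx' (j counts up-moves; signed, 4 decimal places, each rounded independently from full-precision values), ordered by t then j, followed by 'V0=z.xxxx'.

No-arbitrage ⇒ martingale measure with p* = (R−d)/(u−d) = 0.4430.
Terminal values V(3,·): V(3,0)=0.0000, V(3,1)=0.0000, V(3,2)=76.7400, V(3,3)=250.8653
(2,0): S=47.1648. Δ = (V_up−V_dn)/(S_up−S_dn) = (0.0000−0.0000)/(69.3323−32.0721) = 0.0000. V = [p*·0.0000 + (1−p*)·0.0000]/1.03 = 0.0000. B = V − Δ·S = 0.0000.
(2,1): S=101.9592. Δ = (V_up−V_dn)/(S_up−S_dn) = (76.7400−0.0000)/(149.8800−69.3323) = 0.9527. V = [p*·76.7400 + (1−p*)·0.0000]/1.03 = 33.0085. B = V − Δ·S = -64.1308.
(2,2): S=220.4118. Δ = (V_up−V_dn)/(S_up−S_dn) = (250.8653−76.7400)/(324.0053−149.8800) = 1.0000. V = [p*·250.8653 + (1−p*)·76.7400]/1.03 = 149.4021. B = V − Δ·S = -71.0097.
(1,0): S=69.3600. Δ = (V_up−V_dn)/(S_up−S_dn) = (33.0085−0.0000)/(101.9592−47.1648) = 0.6024. V = [p*·33.0085 + (1−p*)·0.0000]/1.03 = 14.1981. B = V − Δ·S = -27.5848.
(1,1): S=149.9400. Δ = (V_up−V_dn)/(S_up−S_dn) = (149.4021−33.0085)/(220.4118−101.9592) = 0.9826. V = [p*·149.4021 + (1−p*)·33.0085]/1.03 = 82.1119. B = V − Δ·S = -65.2218.
(0,0): S=102.0000. Δ = (V_up−V_dn)/(S_up−S_dn) = (82.1119−14.1981)/(149.9400−69.3600) = 0.8428. V = [p*·82.1119 + (1−p*)·14.1981]/1.03 = 42.9966. B = V − Δ·S = -42.9703.
Root portfolio cost Δ·102+B reproduces V0=42.9966.

(0,0): Delta=0.8428 Bond=-42.9703
(1,0): Delta=0.6024 Bond=-27.5848
(1,1): Delta=0.9826 Bond=-65.2218
(2,0): Delta=0.0000 Bond=0.0000
(2,1): Delta=0.9527 Bond=-64.1308
(2,2): Delta=1.0000 Bond=-71.0097
V0=42.9966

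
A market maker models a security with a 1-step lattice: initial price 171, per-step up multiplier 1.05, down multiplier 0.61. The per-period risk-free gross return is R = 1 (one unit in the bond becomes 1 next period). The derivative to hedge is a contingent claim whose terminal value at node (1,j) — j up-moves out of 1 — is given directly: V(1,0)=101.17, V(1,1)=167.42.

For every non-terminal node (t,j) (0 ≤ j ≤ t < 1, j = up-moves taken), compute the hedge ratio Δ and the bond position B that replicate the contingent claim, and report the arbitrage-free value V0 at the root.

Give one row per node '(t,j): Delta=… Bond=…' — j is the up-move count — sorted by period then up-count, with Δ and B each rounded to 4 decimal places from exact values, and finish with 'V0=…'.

(0,0): Delta=0.8805 Bond=9.3234
V0=159.8916

Under the risk-neutral measure, an up-move has probability p* = (R−d)/(u−d) = 0.8864 and values discount at R = 1.
At expiry t=1: V(1,0)=101.1700, V(1,1)=167.4200
Node (0,0) S=171.0000: V=(p*·167.4200+(1−p*)·101.1700)/1=159.8916; Δ=(167.4200−101.1700)/(179.5500−104.3100)=0.8805; B=V−Δ·S=9.3234
Self-financing check: at every node Δ·S+B equals the discounted successor values.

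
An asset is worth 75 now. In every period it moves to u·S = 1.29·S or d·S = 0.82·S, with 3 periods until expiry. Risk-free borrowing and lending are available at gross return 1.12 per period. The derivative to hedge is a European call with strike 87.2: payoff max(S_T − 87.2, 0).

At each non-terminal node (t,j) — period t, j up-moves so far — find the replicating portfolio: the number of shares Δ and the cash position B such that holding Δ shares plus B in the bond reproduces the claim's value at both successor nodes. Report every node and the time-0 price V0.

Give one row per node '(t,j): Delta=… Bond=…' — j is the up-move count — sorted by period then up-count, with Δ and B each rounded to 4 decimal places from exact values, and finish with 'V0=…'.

No-arbitrage ⇒ martingale measure with p* = (R−d)/(u−d) = 0.6383.
Terminal values V(3,·): V(3,0)=0.0000, V(3,1)=0.0000, V(3,2)=15.1422, V(3,3)=73.8017
Node (2,0) S=50.4300: V=(p*·0.0000+(1−p*)·0.0000)/1.12=0.0000; Δ=(0.0000−0.0000)/(65.0547−41.3526)=0.0000; B=V−Δ·S=0.0000
Node (2,1) S=79.3350: V=(p*·15.1422+(1−p*)·0.0000)/1.12=8.6296; Δ=(15.1422−0.0000)/(102.3421−65.0547)=0.4061; B=V−Δ·S=-23.5877
Node (2,2) S=124.8075: V=(p*·73.8017+(1−p*)·15.1422)/1.12=46.9504; Δ=(73.8017−15.1422)/(161.0017−102.3422)=1.0000; B=V−Δ·S=-77.8571
Node (1,0) S=61.5000: V=(p*·8.6296+(1−p*)·0.0000)/1.12=4.9181; Δ=(8.6296−0.0000)/(79.3350−50.4300)=0.2986; B=V−Δ·S=-13.4428
Node (1,1) S=96.7500: V=(p*·46.9504+(1−p*)·8.6296)/1.12=29.5444; Δ=(46.9504−8.6296)/(124.8075−79.3350)=0.8427; B=V−Δ·S=-51.9891
Node (0,0) S=75.0000: V=(p*·29.5444+(1−p*)·4.9181)/1.12=18.4259; Δ=(29.5444−4.9181)/(96.7500−61.5000)=0.6986; B=V−Δ·S=-33.9704
Self-financing check: at every node Δ·S+B equals the discounted successor values.

(0,0): Delta=0.6986 Bond=-33.9704
(1,0): Delta=0.2986 Bond=-13.4428
(1,1): Delta=0.8427 Bond=-51.9891
(2,0): Delta=0.0000 Bond=0.0000
(2,1): Delta=0.4061 Bond=-23.5877
(2,2): Delta=1.0000 Bond=-77.8571
V0=18.4259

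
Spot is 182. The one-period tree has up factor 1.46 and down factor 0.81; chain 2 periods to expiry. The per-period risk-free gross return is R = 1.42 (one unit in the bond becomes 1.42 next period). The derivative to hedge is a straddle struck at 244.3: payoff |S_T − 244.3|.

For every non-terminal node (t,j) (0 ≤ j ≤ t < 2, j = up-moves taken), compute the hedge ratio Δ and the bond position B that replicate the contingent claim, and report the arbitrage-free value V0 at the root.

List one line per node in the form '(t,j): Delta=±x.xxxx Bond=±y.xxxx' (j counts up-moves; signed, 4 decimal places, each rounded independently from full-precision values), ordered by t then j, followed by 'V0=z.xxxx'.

No-arbitrage ⇒ martingale measure with p* = (R−d)/(u−d) = 0.9385.
Terminal payoffs: V(2,0)=124.8898, V(2,1)=29.0668, V(2,2)=143.6512
Node (1,0) S=147.4200: V=(p*·29.0668+(1−p*)·124.8898)/1.42=24.6223; Δ=(29.0668−124.8898)/(215.2332−119.4102)=-1.0000; B=V−Δ·S=172.0423
Node (1,1) S=265.7200: V=(p*·143.6512+(1−p*)·29.0668)/1.42=96.1971; Δ=(143.6512−29.0668)/(387.9512−215.2332)=0.6634; B=V−Δ·S=-80.0866
Node (0,0) S=182.0000: V=(p*·96.1971+(1−p*)·24.6223)/1.42=64.6426; Δ=(96.1971−24.6223)/(265.7200−147.4200)=0.6050; B=V−Δ·S=-45.4725
Check: Δ(0,0)·S0 + B(0,0) = 64.6426 = V0.

(0,0): Delta=0.6050 Bond=-45.4725
(1,0): Delta=-1.0000 Bond=172.0423
(1,1): Delta=0.6634 Bond=-80.0866
V0=64.6426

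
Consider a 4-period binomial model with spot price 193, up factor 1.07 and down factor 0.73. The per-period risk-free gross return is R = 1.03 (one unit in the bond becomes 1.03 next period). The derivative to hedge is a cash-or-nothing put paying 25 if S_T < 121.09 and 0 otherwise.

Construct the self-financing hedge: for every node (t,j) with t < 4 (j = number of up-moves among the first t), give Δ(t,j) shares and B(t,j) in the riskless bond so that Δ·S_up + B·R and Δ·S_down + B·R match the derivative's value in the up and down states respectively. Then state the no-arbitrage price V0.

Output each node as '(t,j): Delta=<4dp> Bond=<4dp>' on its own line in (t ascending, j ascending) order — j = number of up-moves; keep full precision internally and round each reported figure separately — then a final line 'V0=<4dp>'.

Since d<R<u, set p* = (R−d)/(u−d) = 0.8824; price each node as the discounted p*-expectation of its children.
Terminal values V(4,·): V(4,0)=25.0000, V(4,1)=25.0000, V(4,2)=25.0000, V(4,3)=0.0000, V(4,4)=0.0000
(3,0): S=75.0803. Δ = (V_up−V_dn)/(S_up−S_dn) = (25.0000−25.0000)/(80.3359−54.8086) = 0.0000. V = [p*·25.0000 + (1−p*)·25.0000]/1.03 = 24.2718. B = V − Δ·S = 24.2718.
(3,1): S=110.0492. Δ = (V_up−V_dn)/(S_up−S_dn) = (25.0000−25.0000)/(117.7526−80.3359) = 0.0000. V = [p*·25.0000 + (1−p*)·25.0000]/1.03 = 24.2718. B = V − Δ·S = 24.2718.
(3,2): S=161.3050. Δ = (V_up−V_dn)/(S_up−S_dn) = (0.0000−25.0000)/(172.5963−117.7526) = -0.4558. V = [p*·0.0000 + (1−p*)·25.0000]/1.03 = 2.8555. B = V − Δ·S = 76.3849.
(3,3): S=236.4333. Δ = (V_up−V_dn)/(S_up−S_dn) = (0.0000−0.0000)/(252.9836−172.5963) = 0.0000. V = [p*·0.0000 + (1−p*)·0.0000]/1.03 = 0.0000. B = V − Δ·S = 0.0000.
(2,0): S=102.8497. Δ = (V_up−V_dn)/(S_up−S_dn) = (24.2718−24.2718)/(110.0492−75.0803) = 0.0000. V = [p*·24.2718 + (1−p*)·24.2718]/1.03 = 23.5649. B = V − Δ·S = 23.5649.
(2,1): S=150.7523. Δ = (V_up−V_dn)/(S_up−S_dn) = (2.8555−24.2718)/(161.3050−110.0492) = -0.4178. V = [p*·2.8555 + (1−p*)·24.2718]/1.03 = 5.2185. B = V − Δ·S = 68.2077.
(2,2): S=220.9657. Δ = (V_up−V_dn)/(S_up−S_dn) = (0.0000−2.8555)/(236.4333−161.3050) = -0.0380. V = [p*·0.0000 + (1−p*)·2.8555]/1.03 = 0.3262. B = V − Δ·S = 8.7247.
(1,0): S=140.8900. Δ = (V_up−V_dn)/(S_up−S_dn) = (5.2185−23.5649)/(150.7523−102.8497) = -0.3830. V = [p*·5.2185 + (1−p*)·23.5649]/1.03 = 7.1621. B = V − Δ·S = 61.1220.
(1,1): S=206.5100. Δ = (V_up−V_dn)/(S_up−S_dn) = (0.3262−5.2185)/(220.9657−150.7523) = -0.0697. V = [p*·0.3262 + (1−p*)·5.2185]/1.03 = 0.8755. B = V − Δ·S = 15.2648.
(0,0): S=193.0000. Δ = (V_up−V_dn)/(S_up−S_dn) = (0.8755−7.1621)/(206.5100−140.8900) = -0.0958. V = [p*·0.8755 + (1−p*)·7.1621]/1.03 = 1.5680. B = V − Δ·S = 20.0580.
Each (Δ,B) replicates both successor values, so the strategy is self-financing and V0 is arbitrage-free.

(0,0): Delta=-0.0958 Bond=20.0580
(1,0): Delta=-0.3830 Bond=61.1220
(1,1): Delta=-0.0697 Bond=15.2648
(2,0): Delta=0.0000 Bond=23.5649
(2,1): Delta=-0.4178 Bond=68.2077
(2,2): Delta=-0.0380 Bond=8.7247
(3,0): Delta=0.0000 Bond=24.2718
(3,1): Delta=0.0000 Bond=24.2718
(3,2): Delta=-0.4558 Bond=76.3849
(3,3): Delta=0.0000 Bond=0.0000
V0=1.5680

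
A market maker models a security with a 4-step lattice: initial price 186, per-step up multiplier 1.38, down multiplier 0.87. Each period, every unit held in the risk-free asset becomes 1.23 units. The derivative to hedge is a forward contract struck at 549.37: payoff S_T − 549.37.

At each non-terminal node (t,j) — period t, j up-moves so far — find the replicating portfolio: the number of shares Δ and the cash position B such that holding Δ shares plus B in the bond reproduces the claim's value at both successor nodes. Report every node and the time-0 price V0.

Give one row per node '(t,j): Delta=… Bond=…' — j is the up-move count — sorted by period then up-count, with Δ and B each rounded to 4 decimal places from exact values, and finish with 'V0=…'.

No-arbitrage ⇒ martingale measure with p* = (R−d)/(u−d) = 0.7059.
Terminal values V(4,·): V(4,0)=-442.8110, V(4,1)=-380.3454, V(4,2)=-281.2621, V(4,3)=-124.0954, V(4,4)=125.2035
(3,0): S=122.4816. Δ = (V_up−V_dn)/(S_up−S_dn) = (-380.3454−-442.8110)/(169.0246−106.5590) = 1.0000. V = [p*·-380.3454 + (1−p*)·-442.8110]/1.23 = -324.1607. B = V − Δ·S = -446.6423.
(3,1): S=194.2811. Δ = (V_up−V_dn)/(S_up−S_dn) = (-281.2621−-380.3454)/(268.1079−169.0246) = 1.0000. V = [p*·-281.2621 + (1−p*)·-380.3454]/1.23 = -252.3612. B = V − Δ·S = -446.6423.
(3,2): S=308.1700. Δ = (V_up−V_dn)/(S_up−S_dn) = (-124.0954−-281.2621)/(425.2746−268.1079) = 1.0000. V = [p*·-124.0954 + (1−p*)·-281.2621]/1.23 = -138.4723. B = V − Δ·S = -446.6423.
(3,3): S=488.8214. Δ = (V_up−V_dn)/(S_up−S_dn) = (125.2035−-124.0954)/(674.5735−425.2746) = 1.0000. V = [p*·125.2035 + (1−p*)·-124.0954]/1.23 = 42.1791. B = V − Δ·S = -446.6423.
(2,0): S=140.7834. Δ = (V_up−V_dn)/(S_up−S_dn) = (-252.3612−-324.1607)/(194.2811−122.4816) = 1.0000. V = [p*·-252.3612 + (1−p*)·-324.1607]/1.23 = -222.3404. B = V − Δ·S = -363.1238.
(2,1): S=223.3116. Δ = (V_up−V_dn)/(S_up−S_dn) = (-138.4723−-252.3612)/(308.1700−194.2811) = 1.0000. V = [p*·-138.4723 + (1−p*)·-252.3612]/1.23 = -139.8122. B = V − Δ·S = -363.1238.
(2,2): S=354.2184. Δ = (V_up−V_dn)/(S_up−S_dn) = (42.1791−-138.4723)/(488.8214−308.1700) = 1.0000. V = [p*·42.1791 + (1−p*)·-138.4723]/1.23 = -8.9054. B = V − Δ·S = -363.1238.
(1,0): S=161.8200. Δ = (V_up−V_dn)/(S_up−S_dn) = (-139.8122−-222.3404)/(223.3116−140.7834) = 1.0000. V = [p*·-139.8122 + (1−p*)·-222.3404]/1.23 = -133.4026. B = V − Δ·S = -295.2226.
(1,1): S=256.6800. Δ = (V_up−V_dn)/(S_up−S_dn) = (-8.9054−-139.8122)/(354.2184−223.3116) = 1.0000. V = [p*·-8.9054 + (1−p*)·-139.8122]/1.23 = -38.5426. B = V − Δ·S = -295.2226.
(0,0): S=186.0000. Δ = (V_up−V_dn)/(S_up−S_dn) = (-38.5426−-133.4026)/(256.6800−161.8200) = 1.0000. V = [p*·-38.5426 + (1−p*)·-133.4026]/1.23 = -54.0184. B = V − Δ·S = -240.0184.
Check: Δ(0,0)·S0 + B(0,0) = -54.0184 = V0.

(0,0): Delta=1.0000 Bond=-240.0184
(1,0): Delta=1.0000 Bond=-295.2226
(1,1): Delta=1.0000 Bond=-295.2226
(2,0): Delta=1.0000 Bond=-363.1238
(2,1): Delta=1.0000 Bond=-363.1238
(2,2): Delta=1.0000 Bond=-363.1238
(3,0): Delta=1.0000 Bond=-446.6423
(3,1): Delta=1.0000 Bond=-446.6423
(3,2): Delta=1.0000 Bond=-446.6423
(3,3): Delta=1.0000 Bond=-446.6423
V0=-54.0184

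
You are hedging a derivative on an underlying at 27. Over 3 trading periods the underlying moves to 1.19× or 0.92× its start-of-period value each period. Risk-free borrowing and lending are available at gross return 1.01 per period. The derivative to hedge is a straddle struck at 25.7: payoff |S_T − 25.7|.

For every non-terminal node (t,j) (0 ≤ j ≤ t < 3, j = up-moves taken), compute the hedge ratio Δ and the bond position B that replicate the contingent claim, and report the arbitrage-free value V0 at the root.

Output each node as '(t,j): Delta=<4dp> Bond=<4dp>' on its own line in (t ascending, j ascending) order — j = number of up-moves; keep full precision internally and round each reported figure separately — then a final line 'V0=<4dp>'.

The replicating-portfolio and risk-neutral prices coincide; use p* = (1.01−0.92)/(1.19−0.92) = 0.3333 for the latter.
Terminal values V(3,·): V(3,0)=4.6754, V(3,1)=1.4948, V(3,2)=9.4759, V(3,3)=19.7993
  t=2,j=0: stock 22.8528 → up 27.1948 (V=1.4948), down 21.0246 (V=4.6754). Price 3.5794; hedge Δ=-0.5155, bond B=15.3594.
  t=2,j=1: stock 29.5596 → up 35.1759 (V=9.4759), down 27.1948 (V=1.4948). Price 4.1141; hedge Δ=1.0000, bond B=-25.4455.
  t=2,j=2: stock 38.2347 → up 45.4993 (V=19.7993), down 35.1759 (V=9.4759). Price 12.7892; hedge Δ=1.0000, bond B=-25.4455.
  t=1,j=0: stock 24.8400 → up 29.5596 (V=4.1141), down 22.8528 (V=3.5794). Price 3.7204; hedge Δ=0.0797, bond B=1.7404.
  t=1,j=1: stock 32.1300 → up 38.2347 (V=12.7892), down 29.5596 (V=4.1141). Price 6.9364; hedge Δ=1.0000, bond B=-25.1936.
  t=0,j=0: stock 27.0000 → up 32.1300 (V=6.9364), down 24.8400 (V=3.7204). Price 4.7450; hedge Δ=0.4411, bond B=-7.1660.
Root portfolio cost Δ·27+B reproduces V0=4.7450.

(0,0): Delta=0.4411 Bond=-7.1660
(1,0): Delta=0.0797 Bond=1.7404
(1,1): Delta=1.0000 Bond=-25.1936
(2,0): Delta=-0.5155 Bond=15.3594
(2,1): Delta=1.0000 Bond=-25.4455
(2,2): Delta=1.0000 Bond=-25.4455
V0=4.7450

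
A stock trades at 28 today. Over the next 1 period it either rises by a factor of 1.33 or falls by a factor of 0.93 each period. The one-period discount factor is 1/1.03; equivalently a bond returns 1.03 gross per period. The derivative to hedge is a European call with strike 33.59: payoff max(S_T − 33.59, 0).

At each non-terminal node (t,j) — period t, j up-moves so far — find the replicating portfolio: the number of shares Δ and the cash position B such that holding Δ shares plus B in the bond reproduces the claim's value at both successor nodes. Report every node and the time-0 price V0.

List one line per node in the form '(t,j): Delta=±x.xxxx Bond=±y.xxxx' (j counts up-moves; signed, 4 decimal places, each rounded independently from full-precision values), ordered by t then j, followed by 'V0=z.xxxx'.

The replicating-portfolio and risk-neutral prices coincide; use p* = (1.03−0.93)/(1.33−0.93) = 0.2500 for the latter.
Payoff layer (t=1): V(1,0)=0.0000, V(1,1)=3.6500
Node (0,0) S=28.0000: V=(p*·3.6500+(1−p*)·0.0000)/1.03=0.8859; Δ=(3.6500−0.0000)/(37.2400−26.0400)=0.3259; B=V−Δ·S=-8.2391
Each (Δ,B) replicates both successor values, so the strategy is self-financing and V0 is arbitrage-free.

(0,0): Delta=0.3259 Bond=-8.2391
V0=0.8859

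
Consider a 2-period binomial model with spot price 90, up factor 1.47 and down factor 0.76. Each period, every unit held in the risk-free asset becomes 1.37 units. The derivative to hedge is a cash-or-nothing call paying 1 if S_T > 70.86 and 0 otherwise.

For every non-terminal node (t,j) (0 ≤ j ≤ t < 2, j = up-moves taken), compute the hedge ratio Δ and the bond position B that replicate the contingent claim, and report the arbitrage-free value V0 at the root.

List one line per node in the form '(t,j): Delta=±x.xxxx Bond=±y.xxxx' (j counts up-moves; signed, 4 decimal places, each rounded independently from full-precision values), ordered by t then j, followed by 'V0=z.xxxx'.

Under the risk-neutral measure, an up-move has probability p* = (R−d)/(u−d) = 0.8592 and values discount at R = 1.37.
Terminal payoffs: V(2,0)=0.0000, V(2,1)=1.0000, V(2,2)=1.0000
  t=1,j=0: stock 68.4000 → up 100.5480 (V=1.0000), down 51.9840 (V=0.0000). Price 0.6271; hedge Δ=0.0206, bond B=-0.7813.
  t=1,j=1: stock 132.3000 → up 194.4810 (V=1.0000), down 100.5480 (V=1.0000). Price 0.7299; hedge Δ=0.0000, bond B=0.7299.
  t=0,j=0: stock 90.0000 → up 132.3000 (V=0.7299), down 68.4000 (V=0.6271). Price 0.5222; hedge Δ=0.0016, bond B=0.3774.
Root portfolio cost Δ·90+B reproduces V0=0.5222.

(0,0): Delta=0.0016 Bond=0.3774
(1,0): Delta=0.0206 Bond=-0.7813
(1,1): Delta=0.0000 Bond=0.7299
V0=0.5222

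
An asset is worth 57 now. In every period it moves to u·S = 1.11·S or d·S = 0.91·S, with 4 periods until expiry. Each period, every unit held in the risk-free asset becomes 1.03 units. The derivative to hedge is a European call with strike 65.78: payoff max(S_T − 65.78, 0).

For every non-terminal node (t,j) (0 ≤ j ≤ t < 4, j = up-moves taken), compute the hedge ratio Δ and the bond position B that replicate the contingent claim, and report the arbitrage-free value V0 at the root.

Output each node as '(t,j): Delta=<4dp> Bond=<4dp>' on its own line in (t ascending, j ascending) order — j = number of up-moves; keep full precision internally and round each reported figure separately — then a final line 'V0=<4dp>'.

Under the risk-neutral measure, an up-move has probability p* = (R−d)/(u−d) = 0.6000 and values discount at R = 1.03.
At expiry t=4: V(4,0)=0.0000, V(4,1)=0.0000, V(4,2)=0.0000, V(4,3)=5.1590, V(4,4)=20.7500
  t=3,j=0: stock 42.9535 → up 47.6784 (V=0.0000), down 39.0877 (V=0.0000). Price 0.0000; hedge Δ=0.0000, bond B=0.0000.
  t=3,j=1: stock 52.3939 → up 58.1572 (V=0.0000), down 47.6784 (V=0.0000). Price 0.0000; hedge Δ=0.0000, bond B=0.0000.
  t=3,j=2: stock 63.9090 → up 70.9390 (V=5.1590), down 58.1572 (V=0.0000). Price 3.0053; hedge Δ=0.4036, bond B=-22.7898.
  t=3,j=3: stock 77.9550 → up 86.5300 (V=20.7500), down 70.9390 (V=5.1590). Price 14.0909; hedge Δ=1.0000, bond B=-63.8641.
  t=2,j=0: stock 47.2017 → up 52.3939 (V=0.0000), down 42.9535 (V=0.0000). Price 0.0000; hedge Δ=0.0000, bond B=0.0000.
  t=2,j=1: stock 57.5757 → up 63.9090 (V=3.0053), down 52.3939 (V=0.0000). Price 1.7506; hedge Δ=0.2610, bond B=-13.2756.
  t=2,j=2: stock 70.2297 → up 77.9550 (V=14.0909), down 63.9090 (V=3.0053). Price 9.3754; hedge Δ=0.7892, bond B=-46.0528.
  t=1,j=0: stock 51.8700 → up 57.5757 (V=1.7506), down 47.2017 (V=0.0000). Price 1.0198; hedge Δ=0.1688, bond B=-7.7334.
  t=1,j=1: stock 63.2700 → up 70.2297 (V=9.3754), down 57.5757 (V=1.7506). Price 6.1412; hedge Δ=0.6026, bond B=-31.9825.
  t=0,j=0: stock 57.0000 → up 63.2700 (V=6.1412), down 51.8700 (V=1.0198). Price 3.9735; hedge Δ=0.4493, bond B=-21.6338.
Self-financing check: at every node Δ·S+B equals the discounted successor values.

(0,0): Delta=0.4493 Bond=-21.6338
(1,0): Delta=0.1688 Bond=-7.7334
(1,1): Delta=0.6026 Bond=-31.9825
(2,0): Delta=0.0000 Bond=0.0000
(2,1): Delta=0.2610 Bond=-13.2756
(2,2): Delta=0.7892 Bond=-46.0528
(3,0): Delta=0.0000 Bond=0.0000
(3,1): Delta=0.0000 Bond=0.0000
(3,2): Delta=0.4036 Bond=-22.7898
(3,3): Delta=1.0000 Bond=-63.8641
V0=3.9735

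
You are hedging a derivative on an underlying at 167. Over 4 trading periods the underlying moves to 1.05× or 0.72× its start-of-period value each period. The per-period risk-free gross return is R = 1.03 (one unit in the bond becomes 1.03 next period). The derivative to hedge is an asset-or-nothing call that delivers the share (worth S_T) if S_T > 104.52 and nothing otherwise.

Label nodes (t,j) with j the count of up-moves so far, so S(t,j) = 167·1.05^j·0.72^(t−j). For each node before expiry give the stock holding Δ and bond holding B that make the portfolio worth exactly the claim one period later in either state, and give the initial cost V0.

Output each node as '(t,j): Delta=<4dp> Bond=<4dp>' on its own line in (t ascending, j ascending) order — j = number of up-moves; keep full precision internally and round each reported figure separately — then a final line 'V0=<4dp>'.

(0,0): Delta=1.2491 Bond=-43.2932
(1,0): Delta=2.9179 Bond=-245.2558
(1,1): Delta=1.1752 Bond=-31.6459
(2,0): Delta=0.0000 Bond=0.0000
(2,1): Delta=3.0470 Bond=-268.9111
(2,2): Delta=1.0924 Bond=-17.3491
(3,0): Delta=0.0000 Bond=0.0000
(3,1): Delta=0.0000 Bond=0.0000
(3,2): Delta=3.1818 Bond=-294.8480
(3,3): Delta=1.0000 Bond=0.0000
V0=165.3016

Under the risk-neutral measure, an up-move has probability p* = (R−d)/(u−d) = 0.9394 and values discount at R = 1.03.
Payoff layer (t=4): V(4,0)=0.0000, V(4,1)=0.0000, V(4,2)=0.0000, V(4,3)=139.1928, V(4,4)=202.9895
Node (3,0) S=62.3324: V=(p*·0.0000+(1−p*)·0.0000)/1.03=0.0000; Δ=(0.0000−0.0000)/(65.4490−44.8793)=0.0000; B=V−Δ·S=0.0000
Node (3,1) S=90.9014: V=(p*·0.0000+(1−p*)·0.0000)/1.03=0.0000; Δ=(0.0000−0.0000)/(95.4465−65.4490)=0.0000; B=V−Δ·S=0.0000
Node (3,2) S=132.5646: V=(p*·139.1928+(1−p*)·0.0000)/1.03=126.9484; Δ=(139.1928−0.0000)/(139.1928−95.4465)=3.1818; B=V−Δ·S=-294.8480
Node (3,3) S=193.3234: V=(p*·202.9895+(1−p*)·139.1928)/1.03=193.3234; Δ=(202.9895−139.1928)/(202.9895−139.1928)=1.0000; B=V−Δ·S=0.0000
Node (2,0) S=86.5728: V=(p*·0.0000+(1−p*)·0.0000)/1.03=0.0000; Δ=(0.0000−0.0000)/(90.9014−62.3324)=0.0000; B=V−Δ·S=0.0000
Node (2,1) S=126.2520: V=(p*·126.9484+(1−p*)·0.0000)/1.03=115.7812; Δ=(126.9484−0.0000)/(132.5646−90.9014)=3.0470; B=V−Δ·S=-268.9111
Node (2,2) S=184.1175: V=(p*·193.3234+(1−p*)·126.9484)/1.03=183.7870; Δ=(193.3234−126.9484)/(193.3234−132.5646)=1.0924; B=V−Δ·S=-17.3491
Node (1,0) S=120.2400: V=(p*·115.7812+(1−p*)·0.0000)/1.03=105.5962; Δ=(115.7812−0.0000)/(126.2520−86.5728)=2.9179; B=V−Δ·S=-245.2558
Node (1,1) S=175.3500: V=(p*·183.7870+(1−p*)·115.7812)/1.03=174.4325; Δ=(183.7870−115.7812)/(184.1175−126.2520)=1.1752; B=V−Δ·S=-31.6459
Node (0,0) S=167.0000: V=(p*·174.4325+(1−p*)·105.5962)/1.03=165.3016; Δ=(174.4325−105.5962)/(175.3500−120.2400)=1.2491; B=V−Δ·S=-43.2932
Check: Δ(0,0)·S0 + B(0,0) = 165.3016 = V0.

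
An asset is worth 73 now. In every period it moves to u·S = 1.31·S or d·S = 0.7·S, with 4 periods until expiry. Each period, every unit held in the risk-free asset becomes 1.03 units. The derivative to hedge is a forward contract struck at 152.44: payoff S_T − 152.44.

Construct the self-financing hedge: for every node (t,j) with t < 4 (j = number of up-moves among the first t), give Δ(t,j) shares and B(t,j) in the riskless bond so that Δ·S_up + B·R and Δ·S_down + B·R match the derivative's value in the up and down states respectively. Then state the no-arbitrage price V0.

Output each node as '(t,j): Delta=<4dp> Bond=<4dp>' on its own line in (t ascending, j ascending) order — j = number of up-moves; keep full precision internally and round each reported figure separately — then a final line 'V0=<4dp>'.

(0,0): Delta=1.0000 Bond=-135.4410
(1,0): Delta=1.0000 Bond=-139.5042
(1,1): Delta=1.0000 Bond=-139.5042
(2,0): Delta=1.0000 Bond=-143.6893
(2,1): Delta=1.0000 Bond=-143.6893
(2,2): Delta=1.0000 Bond=-143.6893
(3,0): Delta=1.0000 Bond=-148.0000
(3,1): Delta=1.0000 Bond=-148.0000
(3,2): Delta=1.0000 Bond=-148.0000
(3,3): Delta=1.0000 Bond=-148.0000
V0=-62.4410

No-arbitrage ⇒ martingale measure with p* = (R−d)/(u−d) = 0.5410.
Payoff layer (t=4): V(4,0)=-134.9127, V(4,1)=-119.6389, V(4,2)=-91.0551, V(4,3)=-37.5625, V(4,4)=62.5449
  t=3,j=0: stock 25.0390 → up 32.8011 (V=-119.6389), down 17.5273 (V=-134.9127). Price -122.9610; hedge Δ=1.0000, bond B=-148.0000.
  t=3,j=1: stock 46.8587 → up 61.3849 (V=-91.0551), down 32.8011 (V=-119.6389). Price -101.1413; hedge Δ=1.0000, bond B=-148.0000.
  t=3,j=2: stock 87.6927 → up 114.8775 (V=-37.5625), down 61.3849 (V=-91.0551). Price -60.3073; hedge Δ=1.0000, bond B=-148.0000.
  t=3,j=3: stock 164.1106 → up 214.9849 (V=62.5449), down 114.8775 (V=-37.5625). Price 16.1106; hedge Δ=1.0000, bond B=-148.0000.
  t=2,j=0: stock 35.7700 → up 46.8587 (V=-101.1413), down 25.0390 (V=-122.9610). Price -107.9193; hedge Δ=1.0000, bond B=-143.6893.
  t=2,j=1: stock 66.9410 → up 87.6927 (V=-60.3073), down 46.8587 (V=-101.1413). Price -76.7483; hedge Δ=1.0000, bond B=-143.6893.
  t=2,j=2: stock 125.2753 → up 164.1106 (V=16.1106), down 87.6927 (V=-60.3073). Price -18.4140; hedge Δ=1.0000, bond B=-143.6893.
  t=1,j=0: stock 51.1000 → up 66.9410 (V=-76.7483), down 35.7700 (V=-107.9193). Price -88.4042; hedge Δ=1.0000, bond B=-139.5042.
  t=1,j=1: stock 95.6300 → up 125.2753 (V=-18.4140), down 66.9410 (V=-76.7483). Price -43.8742; hedge Δ=1.0000, bond B=-139.5042.
  t=0,j=0: stock 73.0000 → up 95.6300 (V=-43.8742), down 51.1000 (V=-88.4042). Price -62.4410; hedge Δ=1.0000, bond B=-135.4410.
Root portfolio cost Δ·73+B reproduces V0=-62.4410.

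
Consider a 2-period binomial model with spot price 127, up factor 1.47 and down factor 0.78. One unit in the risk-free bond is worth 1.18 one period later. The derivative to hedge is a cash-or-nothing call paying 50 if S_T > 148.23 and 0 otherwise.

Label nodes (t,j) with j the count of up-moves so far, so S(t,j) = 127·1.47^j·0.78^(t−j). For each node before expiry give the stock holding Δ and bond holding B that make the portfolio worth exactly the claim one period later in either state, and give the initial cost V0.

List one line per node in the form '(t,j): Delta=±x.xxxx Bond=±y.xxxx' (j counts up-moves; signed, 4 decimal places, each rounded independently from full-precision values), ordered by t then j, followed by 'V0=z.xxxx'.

(0,0): Delta=0.2803 Bond=-23.5322
(1,0): Delta=0.0000 Bond=0.0000
(1,1): Delta=0.3882 Bond=-47.8998
V0=12.0678

The replicating-portfolio and risk-neutral prices coincide; use p* = (1.18−0.78)/(1.47−0.78) = 0.5797 for the latter.
Terminal values V(2,·): V(2,0)=0.0000, V(2,1)=0.0000, V(2,2)=50.0000
(1,0): S=99.0600. Δ = (V_up−V_dn)/(S_up−S_dn) = (0.0000−0.0000)/(145.6182−77.2668) = 0.0000. V = [p*·0.0000 + (1−p*)·0.0000]/1.18 = 0.0000. B = V − Δ·S = 0.0000.
(1,1): S=186.6900. Δ = (V_up−V_dn)/(S_up−S_dn) = (50.0000−0.0000)/(274.4343−145.6182) = 0.3882. V = [p*·50.0000 + (1−p*)·0.0000]/1.18 = 24.5640. B = V − Δ·S = -47.8998.
(0,0): S=127.0000. Δ = (V_up−V_dn)/(S_up−S_dn) = (24.5640−0.0000)/(186.6900−99.0600) = 0.2803. V = [p*·24.5640 + (1−p*)·0.0000]/1.18 = 12.0678. B = V − Δ·S = -23.5322.
Self-financing check: at every node Δ·S+B equals the discounted successor values.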